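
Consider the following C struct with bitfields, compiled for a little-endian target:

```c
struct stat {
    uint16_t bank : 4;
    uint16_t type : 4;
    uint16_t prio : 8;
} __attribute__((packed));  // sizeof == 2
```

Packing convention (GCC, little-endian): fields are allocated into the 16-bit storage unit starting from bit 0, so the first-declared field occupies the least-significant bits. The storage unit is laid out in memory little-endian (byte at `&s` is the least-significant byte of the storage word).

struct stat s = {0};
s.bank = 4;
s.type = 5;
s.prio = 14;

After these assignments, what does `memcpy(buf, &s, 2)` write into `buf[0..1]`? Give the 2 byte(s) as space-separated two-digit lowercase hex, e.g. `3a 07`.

54 0e

bank (4b) val=4 bits=0x4 at bit 0: 0x0004
type (4b) val=5 bits=0x5 at bit 4: 0x0054
prio (8b) val=14 bits=0xe at bit 8: 0x0e54
word = 0x0e54 → little-endian bytes:
  [0]=0x54  [1]=0x0e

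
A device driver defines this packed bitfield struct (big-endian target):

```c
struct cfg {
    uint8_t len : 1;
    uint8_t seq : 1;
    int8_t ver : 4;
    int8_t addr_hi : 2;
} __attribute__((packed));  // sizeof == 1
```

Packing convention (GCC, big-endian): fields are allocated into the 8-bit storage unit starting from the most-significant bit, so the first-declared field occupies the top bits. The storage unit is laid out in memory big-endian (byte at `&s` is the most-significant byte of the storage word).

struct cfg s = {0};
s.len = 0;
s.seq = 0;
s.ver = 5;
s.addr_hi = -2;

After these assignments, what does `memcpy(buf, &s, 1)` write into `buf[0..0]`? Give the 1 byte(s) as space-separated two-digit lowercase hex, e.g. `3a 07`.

16

[7+:1] len=0 & 0x1 = 0x0; word=0x00
[6+:1] seq=0 & 0x1 = 0x0; word=0x00
[2+:4] ver=5 & 0xf = 0x5; word=0x14
[0+:2] addr_hi=-2 & 0x3 = 0x2; word=0x16
word = 0x16 → big-endian bytes:
  [0]=0x16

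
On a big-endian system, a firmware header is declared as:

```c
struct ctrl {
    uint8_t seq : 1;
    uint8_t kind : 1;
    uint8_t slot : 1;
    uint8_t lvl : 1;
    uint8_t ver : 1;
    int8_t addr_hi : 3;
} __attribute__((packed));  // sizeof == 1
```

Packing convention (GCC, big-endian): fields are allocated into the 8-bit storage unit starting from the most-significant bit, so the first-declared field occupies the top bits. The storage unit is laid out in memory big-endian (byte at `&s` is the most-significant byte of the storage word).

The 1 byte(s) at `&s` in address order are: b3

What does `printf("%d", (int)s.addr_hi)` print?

[0]=0xb3 (big-endian) → word 0xb3
seq [7+:1] = (word>>7) & 0x1 = 1
kind [6+:1] = (word>>6) & 0x1 = 0
slot [5+:1] = (word>>5) & 0x1 = 1
lvl [4+:1] = (word>>4) & 0x1 = 1
ver [3+:1] = (word>>3) & 0x1 = 0
addr_hi [0+:3] = (word>>0) & 0x7 = 3  ←
addr_hi signed 3b, MSB=0: value = 3

3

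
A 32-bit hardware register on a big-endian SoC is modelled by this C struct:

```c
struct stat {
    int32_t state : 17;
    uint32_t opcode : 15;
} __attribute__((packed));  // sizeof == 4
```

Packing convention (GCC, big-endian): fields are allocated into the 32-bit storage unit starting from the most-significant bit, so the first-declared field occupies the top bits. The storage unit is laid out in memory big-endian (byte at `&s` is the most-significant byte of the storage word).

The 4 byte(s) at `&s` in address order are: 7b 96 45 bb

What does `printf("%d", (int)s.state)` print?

[0]=0x7b [1]=0x96 [2]=0x45 [3]=0xbb (big-endian) → word 0x7b9645bb
state:17 @ bit 15 → (0x7b9645bb>>15)&0x1ffff = 0xf72c  ←
opcode:15 @ bit 0 → (0x7b9645bb>>0)&0x7fff = 0x45bb
state signed 17b, MSB=0: value = 63276

63276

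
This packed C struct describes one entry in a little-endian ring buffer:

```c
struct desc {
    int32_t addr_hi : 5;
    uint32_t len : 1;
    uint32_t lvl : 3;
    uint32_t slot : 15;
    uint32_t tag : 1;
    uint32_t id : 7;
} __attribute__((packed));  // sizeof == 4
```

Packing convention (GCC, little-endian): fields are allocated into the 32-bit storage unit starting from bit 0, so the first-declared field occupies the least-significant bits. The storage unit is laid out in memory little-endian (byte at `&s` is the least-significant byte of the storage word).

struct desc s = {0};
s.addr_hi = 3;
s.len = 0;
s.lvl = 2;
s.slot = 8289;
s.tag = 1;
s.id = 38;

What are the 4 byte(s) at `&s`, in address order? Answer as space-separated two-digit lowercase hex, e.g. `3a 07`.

83 c2 40 4d

addr_hi (5b) val=3 bits=0x3 at bit 0: 0x00000003
len (1b) val=0 bits=0x0 at bit 5: 0x00000003
lvl (3b) val=2 bits=0x2 at bit 6: 0x00000083
slot (15b) val=8289 bits=0x2061 at bit 9: 0x0040c283
tag (1b) val=1 bits=0x1 at bit 24: 0x0140c283
id (7b) val=38 bits=0x26 at bit 25: 0x4d40c283
word = 0x4d40c283 → little-endian bytes:
  [0]=0x83  [1]=0xc2  [2]=0x40  [3]=0x4d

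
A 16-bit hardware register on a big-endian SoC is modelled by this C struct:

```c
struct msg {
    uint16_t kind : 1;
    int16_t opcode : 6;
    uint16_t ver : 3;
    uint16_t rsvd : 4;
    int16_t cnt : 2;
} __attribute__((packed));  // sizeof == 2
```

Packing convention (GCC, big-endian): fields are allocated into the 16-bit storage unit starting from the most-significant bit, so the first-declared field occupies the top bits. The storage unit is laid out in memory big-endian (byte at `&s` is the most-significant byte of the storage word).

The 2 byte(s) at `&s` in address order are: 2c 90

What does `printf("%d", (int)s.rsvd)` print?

[0]=0x2c [1]=0x90 (big-endian) → word 0x2c90
kind [15+:1] = (word>>15) & 0x1 = 0
opcode [9+:6] = (word>>9) & 0x3f = 22
ver [6+:3] = (word>>6) & 0x7 = 2
rsvd [2+:4] = (word>>2) & 0xf = 4  ←
cnt [0+:2] = (word>>0) & 0x3 = 0

4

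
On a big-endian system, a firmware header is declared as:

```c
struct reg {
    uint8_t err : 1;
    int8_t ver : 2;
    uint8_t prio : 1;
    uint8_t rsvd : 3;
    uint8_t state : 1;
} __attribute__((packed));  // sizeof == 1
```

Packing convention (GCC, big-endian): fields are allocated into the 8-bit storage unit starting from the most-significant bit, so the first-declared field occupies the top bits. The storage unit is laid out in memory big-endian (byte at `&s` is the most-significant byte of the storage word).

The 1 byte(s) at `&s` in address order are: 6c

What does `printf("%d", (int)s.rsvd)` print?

[0]=0x6c (big-endian) → word 0x6c
err:1 @ bit 7 → (0x6c>>7)&0x1 = 0x0
ver:2 @ bit 5 → (0x6c>>5)&0x3 = 0x3
prio:1 @ bit 4 → (0x6c>>4)&0x1 = 0x0
rsvd:3 @ bit 1 → (0x6c>>1)&0x7 = 0x6  ←
state:1 @ bit 0 → (0x6c>>0)&0x1 = 0x0

6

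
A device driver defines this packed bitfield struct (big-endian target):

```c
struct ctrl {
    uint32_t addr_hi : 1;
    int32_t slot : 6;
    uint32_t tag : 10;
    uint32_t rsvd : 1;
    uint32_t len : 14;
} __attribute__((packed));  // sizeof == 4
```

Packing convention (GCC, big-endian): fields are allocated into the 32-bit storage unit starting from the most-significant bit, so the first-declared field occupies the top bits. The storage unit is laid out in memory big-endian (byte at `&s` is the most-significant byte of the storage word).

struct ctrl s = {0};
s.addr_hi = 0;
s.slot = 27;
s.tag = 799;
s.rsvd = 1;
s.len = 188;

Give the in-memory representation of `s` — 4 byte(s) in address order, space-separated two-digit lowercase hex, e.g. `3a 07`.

addr_hi (1b) val=0 bits=0x0 at bit 31: 0x00000000
slot (6b) val=27 bits=0x1b at bit 25: 0x36000000
tag (10b) val=799 bits=0x31f at bit 15: 0x378f8000
rsvd (1b) val=1 bits=0x1 at bit 14: 0x378fc000
len (14b) val=188 bits=0xbc at bit 0: 0x378fc0bc
word = 0x378fc0bc → big-endian bytes:
  [0]=0x37  [1]=0x8f  [2]=0xc0  [3]=0xbc

37 8f c0 bc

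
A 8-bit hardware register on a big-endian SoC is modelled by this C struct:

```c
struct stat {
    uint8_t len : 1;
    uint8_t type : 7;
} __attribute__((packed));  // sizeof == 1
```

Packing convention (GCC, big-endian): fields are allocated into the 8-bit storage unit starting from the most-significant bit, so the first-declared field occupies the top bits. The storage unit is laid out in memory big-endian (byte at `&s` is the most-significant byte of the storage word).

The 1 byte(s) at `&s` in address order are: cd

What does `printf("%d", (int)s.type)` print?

[0]=0xcd (big-endian) → word 0xcd
len:1 @ bit 7 → (0xcd>>7)&0x1 = 0x1
type:7 @ bit 0 → (0xcd>>0)&0x7f = 0x4d  ←

77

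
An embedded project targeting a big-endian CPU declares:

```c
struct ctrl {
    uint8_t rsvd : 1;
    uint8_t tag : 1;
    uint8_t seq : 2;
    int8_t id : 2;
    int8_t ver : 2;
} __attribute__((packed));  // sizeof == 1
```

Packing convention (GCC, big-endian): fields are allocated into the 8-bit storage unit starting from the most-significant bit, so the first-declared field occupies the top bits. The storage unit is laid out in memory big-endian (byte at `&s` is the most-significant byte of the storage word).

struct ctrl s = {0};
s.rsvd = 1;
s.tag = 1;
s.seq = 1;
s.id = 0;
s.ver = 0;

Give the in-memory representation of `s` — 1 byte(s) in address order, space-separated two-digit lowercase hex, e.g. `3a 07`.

[7+:1] rsvd=1 & 0x1 = 0x1; word=0x80
[6+:1] tag=1 & 0x1 = 0x1; word=0xc0
[4+:2] seq=1 & 0x3 = 0x1; word=0xd0
[2+:2] id=0 & 0x3 = 0x0; word=0xd0
[0+:2] ver=0 & 0x3 = 0x0; word=0xd0
word = 0xd0 → big-endian bytes:
  [0]=0xd0

d0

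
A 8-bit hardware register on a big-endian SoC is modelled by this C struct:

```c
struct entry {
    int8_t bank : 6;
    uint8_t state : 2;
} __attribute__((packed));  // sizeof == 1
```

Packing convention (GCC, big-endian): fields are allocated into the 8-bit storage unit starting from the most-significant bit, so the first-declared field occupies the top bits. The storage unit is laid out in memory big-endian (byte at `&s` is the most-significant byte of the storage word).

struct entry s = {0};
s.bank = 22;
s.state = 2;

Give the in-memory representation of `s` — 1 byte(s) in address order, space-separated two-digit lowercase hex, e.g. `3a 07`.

5a

[2+:6] bank=22 & 0x3f = 0x16; word=0x58
[0+:2] state=2 & 0x3 = 0x2; word=0x5a
word = 0x5a → big-endian bytes:
  [0]=0x5a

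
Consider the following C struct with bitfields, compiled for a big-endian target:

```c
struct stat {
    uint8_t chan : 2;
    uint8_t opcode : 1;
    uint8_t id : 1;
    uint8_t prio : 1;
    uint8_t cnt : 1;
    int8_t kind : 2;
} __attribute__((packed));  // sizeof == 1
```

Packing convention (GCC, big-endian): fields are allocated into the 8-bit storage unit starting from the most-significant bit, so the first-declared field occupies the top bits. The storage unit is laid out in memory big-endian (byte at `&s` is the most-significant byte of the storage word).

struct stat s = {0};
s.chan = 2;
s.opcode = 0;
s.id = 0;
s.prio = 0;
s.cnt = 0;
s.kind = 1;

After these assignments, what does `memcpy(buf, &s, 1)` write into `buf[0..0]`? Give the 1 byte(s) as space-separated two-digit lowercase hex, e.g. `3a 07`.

81

[6+:2] chan=2 & 0x3 = 0x2; word=0x80
[5+:1] opcode=0 & 0x1 = 0x0; word=0x80
[4+:1] id=0 & 0x1 = 0x0; word=0x80
[3+:1] prio=0 & 0x1 = 0x0; word=0x80
[2+:1] cnt=0 & 0x1 = 0x0; word=0x80
[0+:2] kind=1 & 0x3 = 0x1; word=0x81
word = 0x81 → big-endian bytes:
  [0]=0x81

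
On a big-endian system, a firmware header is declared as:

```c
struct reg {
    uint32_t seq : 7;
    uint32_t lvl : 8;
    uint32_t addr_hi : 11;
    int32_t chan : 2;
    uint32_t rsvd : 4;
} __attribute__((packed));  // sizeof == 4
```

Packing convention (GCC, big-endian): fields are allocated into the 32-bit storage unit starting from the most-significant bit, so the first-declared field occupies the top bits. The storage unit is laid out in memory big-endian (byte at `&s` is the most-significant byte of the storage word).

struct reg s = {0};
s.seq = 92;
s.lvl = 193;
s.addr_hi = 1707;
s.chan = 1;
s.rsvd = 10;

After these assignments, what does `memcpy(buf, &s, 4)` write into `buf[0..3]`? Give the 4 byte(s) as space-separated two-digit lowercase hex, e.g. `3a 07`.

b9 83 aa da

[25+:7] seq=92 & 0x7f = 0x5c; word=0xb8000000
[17+:8] lvl=193 & 0xff = 0xc1; word=0xb9820000
[6+:11] addr_hi=1707 & 0x7ff = 0x6ab; word=0xb983aac0
[4+:2] chan=1 & 0x3 = 0x1; word=0xb983aad0
[0+:4] rsvd=10 & 0xf = 0xa; word=0xb983aada
word = 0xb983aada → big-endian bytes:
  [0]=0xb9  [1]=0x83  [2]=0xaa  [3]=0xda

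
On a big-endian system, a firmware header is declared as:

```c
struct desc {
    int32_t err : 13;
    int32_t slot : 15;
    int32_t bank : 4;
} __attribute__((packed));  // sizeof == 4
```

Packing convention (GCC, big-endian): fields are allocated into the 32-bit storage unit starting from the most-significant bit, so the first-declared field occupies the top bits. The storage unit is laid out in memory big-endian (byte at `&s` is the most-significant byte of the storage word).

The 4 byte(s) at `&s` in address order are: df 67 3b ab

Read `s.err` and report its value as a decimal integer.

-1044

[0]=0xdf [1]=0x67 [2]=0x3b [3]=0xab (big-endian) → word 0xdf673bab
err:13 @ bit 19 → (0xdf673bab>>19)&0x1fff = 0x1bec  ←
slot:15 @ bit 4 → (0xdf673bab>>4)&0x7fff = 0x73ba
bank:4 @ bit 0 → (0xdf673bab>>0)&0xf = 0xb
err signed 13b, MSB=1: 7148 - 8192 = -1044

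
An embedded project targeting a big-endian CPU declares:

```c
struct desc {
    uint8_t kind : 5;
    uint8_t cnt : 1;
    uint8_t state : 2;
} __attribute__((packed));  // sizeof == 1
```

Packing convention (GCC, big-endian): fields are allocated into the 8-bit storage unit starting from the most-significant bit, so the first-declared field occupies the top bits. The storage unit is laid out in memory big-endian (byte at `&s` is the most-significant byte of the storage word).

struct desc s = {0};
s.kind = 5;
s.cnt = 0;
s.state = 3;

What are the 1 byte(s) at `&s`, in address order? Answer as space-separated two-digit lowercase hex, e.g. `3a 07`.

kind:5 = 5 → 0x5 << 3 → word 0x28
cnt:1 = 0 → 0x0 << 2 → word 0x28
state:2 = 3 → 0x3 << 0 → word 0x2b
word = 0x2b → big-endian bytes:
  [0]=0x2b

2b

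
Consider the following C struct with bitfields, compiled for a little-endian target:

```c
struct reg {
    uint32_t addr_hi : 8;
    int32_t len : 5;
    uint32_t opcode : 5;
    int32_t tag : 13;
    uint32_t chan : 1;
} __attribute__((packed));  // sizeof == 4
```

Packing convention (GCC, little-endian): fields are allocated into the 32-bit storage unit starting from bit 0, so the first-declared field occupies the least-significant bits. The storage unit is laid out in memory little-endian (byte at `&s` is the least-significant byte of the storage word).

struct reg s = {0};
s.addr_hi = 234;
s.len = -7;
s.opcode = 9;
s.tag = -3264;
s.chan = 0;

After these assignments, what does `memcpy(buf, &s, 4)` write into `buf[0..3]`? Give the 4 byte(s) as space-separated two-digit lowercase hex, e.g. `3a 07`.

ea 39 01 4d

addr_hi (8b) val=234 bits=0xea at bit 0: 0x000000ea
len (5b) val=-7 bits=0x19 at bit 8: 0x000019ea
opcode (5b) val=9 bits=0x9 at bit 13: 0x000139ea
tag (13b) val=-3264 bits=0x1340 at bit 18: 0x4d0139ea
chan (1b) val=0 bits=0x0 at bit 31: 0x4d0139ea
word = 0x4d0139ea → little-endian bytes:
  [0]=0xea  [1]=0x39  [2]=0x01  [3]=0x4d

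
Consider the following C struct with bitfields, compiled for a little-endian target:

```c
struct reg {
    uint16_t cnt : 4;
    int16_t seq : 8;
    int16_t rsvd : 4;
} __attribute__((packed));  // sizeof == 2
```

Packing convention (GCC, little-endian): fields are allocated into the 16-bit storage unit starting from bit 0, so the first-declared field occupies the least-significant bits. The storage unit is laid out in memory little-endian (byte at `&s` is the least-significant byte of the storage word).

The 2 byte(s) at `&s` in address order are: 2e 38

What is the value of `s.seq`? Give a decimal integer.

[0]=0x2e [1]=0x38 (little-endian) → word 0x382e
cnt [0+:4] = (word>>0) & 0xf = 14
seq [4+:8] = (word>>4) & 0xff = 130  ←
rsvd [12+:4] = (word>>12) & 0xf = 3
seq signed 8b, MSB=1: 130 - 256 = -126

-126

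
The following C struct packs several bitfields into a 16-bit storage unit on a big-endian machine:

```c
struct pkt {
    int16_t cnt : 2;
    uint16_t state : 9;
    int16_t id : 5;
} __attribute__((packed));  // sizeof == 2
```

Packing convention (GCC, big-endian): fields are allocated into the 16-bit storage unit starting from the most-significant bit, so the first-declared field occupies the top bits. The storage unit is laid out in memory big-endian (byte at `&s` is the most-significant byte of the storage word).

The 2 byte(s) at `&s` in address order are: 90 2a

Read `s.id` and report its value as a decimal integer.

[0]=0x90 [1]=0x2a (big-endian) → word 0x902a
cnt [14+:2] = (word>>14) & 0x3 = 2
state [5+:9] = (word>>5) & 0x1ff = 129
id [0+:5] = (word>>0) & 0x1f = 10  ←
id signed 5b, MSB=0: value = 10

10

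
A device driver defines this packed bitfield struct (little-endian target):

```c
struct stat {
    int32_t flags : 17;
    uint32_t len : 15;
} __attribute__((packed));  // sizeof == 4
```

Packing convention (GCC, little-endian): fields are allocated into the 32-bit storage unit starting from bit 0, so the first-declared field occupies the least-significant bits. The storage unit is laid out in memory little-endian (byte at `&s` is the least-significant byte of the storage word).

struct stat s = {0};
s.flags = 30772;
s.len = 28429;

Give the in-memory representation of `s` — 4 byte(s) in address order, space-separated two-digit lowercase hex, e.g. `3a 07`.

flags (17b) val=30772 bits=0x7834 at bit 0: 0x00007834
len (15b) val=28429 bits=0x6f0d at bit 17: 0xde1a7834
word = 0xde1a7834 → little-endian bytes:
  [0]=0x34  [1]=0x78  [2]=0x1a  [3]=0xde

34 78 1a de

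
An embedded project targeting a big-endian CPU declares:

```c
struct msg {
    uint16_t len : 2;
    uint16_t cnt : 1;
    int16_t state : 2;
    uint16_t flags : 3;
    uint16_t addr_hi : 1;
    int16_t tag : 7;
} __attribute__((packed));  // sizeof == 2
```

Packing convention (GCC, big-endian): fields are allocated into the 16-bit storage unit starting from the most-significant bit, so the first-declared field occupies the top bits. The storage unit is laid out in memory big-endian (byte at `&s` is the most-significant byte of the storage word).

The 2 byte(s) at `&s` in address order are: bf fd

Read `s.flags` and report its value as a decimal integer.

7

[0]=0xbf [1]=0xfd (big-endian) → word 0xbffd
len [14+:2] = (word>>14) & 0x3 = 2
cnt [13+:1] = (word>>13) & 0x1 = 1
state [11+:2] = (word>>11) & 0x3 = 3
flags [8+:3] = (word>>8) & 0x7 = 7  ←
addr_hi [7+:1] = (word>>7) & 0x1 = 1
tag [0+:7] = (word>>0) & 0x7f = 125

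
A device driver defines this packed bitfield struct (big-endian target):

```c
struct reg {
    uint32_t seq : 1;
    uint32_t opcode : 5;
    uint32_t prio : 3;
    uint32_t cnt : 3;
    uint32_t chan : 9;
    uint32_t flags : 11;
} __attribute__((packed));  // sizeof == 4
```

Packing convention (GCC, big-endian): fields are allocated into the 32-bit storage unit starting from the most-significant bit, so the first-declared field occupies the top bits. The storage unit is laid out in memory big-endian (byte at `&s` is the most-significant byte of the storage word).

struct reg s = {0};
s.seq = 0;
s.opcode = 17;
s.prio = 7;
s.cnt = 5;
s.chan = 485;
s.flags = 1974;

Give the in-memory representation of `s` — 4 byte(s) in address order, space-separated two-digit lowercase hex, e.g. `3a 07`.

47 df 2f b6

[31+:1] seq=0 & 0x1 = 0x0; word=0x00000000
[26+:5] opcode=17 & 0x1f = 0x11; word=0x44000000
[23+:3] prio=7 & 0x7 = 0x7; word=0x47800000
[20+:3] cnt=5 & 0x7 = 0x5; word=0x47d00000
[11+:9] chan=485 & 0x1ff = 0x1e5; word=0x47df2800
[0+:11] flags=1974 & 0x7ff = 0x7b6; word=0x47df2fb6
word = 0x47df2fb6 → big-endian bytes:
  [0]=0x47  [1]=0xdf  [2]=0x2f  [3]=0xb6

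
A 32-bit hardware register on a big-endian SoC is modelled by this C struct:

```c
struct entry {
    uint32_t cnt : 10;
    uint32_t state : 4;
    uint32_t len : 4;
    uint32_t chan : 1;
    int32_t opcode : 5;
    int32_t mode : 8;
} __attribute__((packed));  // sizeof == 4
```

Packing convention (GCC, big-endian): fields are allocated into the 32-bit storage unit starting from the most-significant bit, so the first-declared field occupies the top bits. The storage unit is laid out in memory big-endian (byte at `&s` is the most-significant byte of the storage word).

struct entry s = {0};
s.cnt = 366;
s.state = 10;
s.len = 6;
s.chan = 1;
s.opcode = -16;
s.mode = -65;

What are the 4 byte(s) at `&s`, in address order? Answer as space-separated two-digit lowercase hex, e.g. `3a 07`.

cnt (10b) val=366 bits=0x16e at bit 22: 0x5b800000
state (4b) val=10 bits=0xa at bit 18: 0x5ba80000
len (4b) val=6 bits=0x6 at bit 14: 0x5ba98000
chan (1b) val=1 bits=0x1 at bit 13: 0x5ba9a000
opcode (5b) val=-16 bits=0x10 at bit 8: 0x5ba9b000
mode (8b) val=-65 bits=0xbf at bit 0: 0x5ba9b0bf
word = 0x5ba9b0bf → big-endian bytes:
  [0]=0x5b  [1]=0xa9  [2]=0xb0  [3]=0xbf

5b a9 b0 bf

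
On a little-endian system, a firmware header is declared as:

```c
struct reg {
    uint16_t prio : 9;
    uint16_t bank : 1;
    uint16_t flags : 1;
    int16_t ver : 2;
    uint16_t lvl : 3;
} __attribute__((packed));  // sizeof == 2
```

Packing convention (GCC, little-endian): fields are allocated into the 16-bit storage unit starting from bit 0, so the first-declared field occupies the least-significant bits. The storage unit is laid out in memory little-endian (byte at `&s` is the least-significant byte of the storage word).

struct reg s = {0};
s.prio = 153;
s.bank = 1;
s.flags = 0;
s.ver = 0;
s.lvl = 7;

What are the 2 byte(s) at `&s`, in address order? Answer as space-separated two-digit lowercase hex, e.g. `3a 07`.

99 e2

prio (9b) val=153 bits=0x99 at bit 0: 0x0099
bank (1b) val=1 bits=0x1 at bit 9: 0x0299
flags (1b) val=0 bits=0x0 at bit 10: 0x0299
ver (2b) val=0 bits=0x0 at bit 11: 0x0299
lvl (3b) val=7 bits=0x7 at bit 13: 0xe299
word = 0xe299 → little-endian bytes:
  [0]=0x99  [1]=0xe2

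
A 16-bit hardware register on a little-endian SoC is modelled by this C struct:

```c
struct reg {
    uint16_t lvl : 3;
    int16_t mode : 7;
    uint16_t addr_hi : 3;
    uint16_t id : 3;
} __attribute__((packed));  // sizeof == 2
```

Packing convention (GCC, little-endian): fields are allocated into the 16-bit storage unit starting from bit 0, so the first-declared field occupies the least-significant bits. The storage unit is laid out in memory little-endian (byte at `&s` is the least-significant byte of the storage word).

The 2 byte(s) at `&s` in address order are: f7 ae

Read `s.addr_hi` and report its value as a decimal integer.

[0]=0xf7 [1]=0xae (little-endian) → word 0xaef7
lvl:3 @ bit 0 → (0xaef7>>0)&0x7 = 0x7
mode:7 @ bit 3 → (0xaef7>>3)&0x7f = 0x5e
addr_hi:3 @ bit 10 → (0xaef7>>10)&0x7 = 0x3  ←
id:3 @ bit 13 → (0xaef7>>13)&0x7 = 0x5

3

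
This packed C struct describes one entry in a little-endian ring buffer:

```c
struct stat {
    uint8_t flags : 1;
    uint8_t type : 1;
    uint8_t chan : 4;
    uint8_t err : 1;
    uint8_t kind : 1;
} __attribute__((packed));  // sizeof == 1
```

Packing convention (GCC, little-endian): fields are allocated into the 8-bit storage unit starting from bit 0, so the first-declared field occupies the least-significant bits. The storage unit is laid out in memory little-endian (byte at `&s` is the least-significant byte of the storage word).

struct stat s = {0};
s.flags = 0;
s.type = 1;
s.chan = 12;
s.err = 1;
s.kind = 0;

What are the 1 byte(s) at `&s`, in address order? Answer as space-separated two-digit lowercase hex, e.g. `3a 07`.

flags (1b) val=0 bits=0x0 at bit 0: 0x00
type (1b) val=1 bits=0x1 at bit 1: 0x02
chan (4b) val=12 bits=0xc at bit 2: 0x32
err (1b) val=1 bits=0x1 at bit 6: 0x72
kind (1b) val=0 bits=0x0 at bit 7: 0x72
word = 0x72 → little-endian bytes:
  [0]=0x72

72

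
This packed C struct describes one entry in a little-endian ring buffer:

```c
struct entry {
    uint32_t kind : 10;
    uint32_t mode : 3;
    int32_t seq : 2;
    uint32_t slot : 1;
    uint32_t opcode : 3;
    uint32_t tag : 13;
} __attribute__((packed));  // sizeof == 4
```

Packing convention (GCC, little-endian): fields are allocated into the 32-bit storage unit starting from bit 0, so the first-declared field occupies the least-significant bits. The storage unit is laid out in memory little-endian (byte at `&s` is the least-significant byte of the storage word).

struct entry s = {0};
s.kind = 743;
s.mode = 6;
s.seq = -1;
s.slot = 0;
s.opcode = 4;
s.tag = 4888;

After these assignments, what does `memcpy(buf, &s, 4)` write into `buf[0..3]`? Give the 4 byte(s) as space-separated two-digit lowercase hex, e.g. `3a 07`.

kind:10 = 743 → 0x2e7 << 0 → word 0x000002e7
mode:3 = 6 → 0x6 << 10 → word 0x00001ae7
seq:2 = -1 → 0x3 << 13 → word 0x00007ae7
slot:1 = 0 → 0x0 << 15 → word 0x00007ae7
opcode:3 = 4 → 0x4 << 16 → word 0x00047ae7
tag:13 = 4888 → 0x1318 << 19 → word 0x98c47ae7
word = 0x98c47ae7 → little-endian bytes:
  [0]=0xe7  [1]=0x7a  [2]=0xc4  [3]=0x98

e7 7a c4 98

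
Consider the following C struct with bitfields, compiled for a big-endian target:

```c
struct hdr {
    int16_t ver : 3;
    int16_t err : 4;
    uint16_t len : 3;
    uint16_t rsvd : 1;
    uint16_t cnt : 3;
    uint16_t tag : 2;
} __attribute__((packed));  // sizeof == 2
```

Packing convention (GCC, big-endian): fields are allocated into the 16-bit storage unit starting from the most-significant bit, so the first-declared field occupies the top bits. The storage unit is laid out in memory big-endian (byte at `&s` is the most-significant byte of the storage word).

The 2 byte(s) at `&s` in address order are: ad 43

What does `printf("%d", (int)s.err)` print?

[0]=0xad [1]=0x43 (big-endian) → word 0xad43
ver [13+:3] = (word>>13) & 0x7 = 5
err [9+:4] = (word>>9) & 0xf = 6  ←
len [6+:3] = (word>>6) & 0x7 = 5
rsvd [5+:1] = (word>>5) & 0x1 = 0
cnt [2+:3] = (word>>2) & 0x7 = 0
tag [0+:2] = (word>>0) & 0x3 = 3
err signed 4b, MSB=0: value = 6

6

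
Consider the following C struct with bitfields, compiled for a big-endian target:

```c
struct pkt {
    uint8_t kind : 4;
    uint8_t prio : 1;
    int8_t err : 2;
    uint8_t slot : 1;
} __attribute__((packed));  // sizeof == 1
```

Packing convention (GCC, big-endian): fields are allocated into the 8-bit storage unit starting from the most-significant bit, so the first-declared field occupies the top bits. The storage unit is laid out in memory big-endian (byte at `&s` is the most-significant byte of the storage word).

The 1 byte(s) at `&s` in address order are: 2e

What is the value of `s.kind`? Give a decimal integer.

2

[0]=0x2e (big-endian) → word 0x2e
kind [4+:4] = (word>>4) & 0xf = 2  ←
prio [3+:1] = (word>>3) & 0x1 = 1
err [1+:2] = (word>>1) & 0x3 = 3
slot [0+:1] = (word>>0) & 0x1 = 0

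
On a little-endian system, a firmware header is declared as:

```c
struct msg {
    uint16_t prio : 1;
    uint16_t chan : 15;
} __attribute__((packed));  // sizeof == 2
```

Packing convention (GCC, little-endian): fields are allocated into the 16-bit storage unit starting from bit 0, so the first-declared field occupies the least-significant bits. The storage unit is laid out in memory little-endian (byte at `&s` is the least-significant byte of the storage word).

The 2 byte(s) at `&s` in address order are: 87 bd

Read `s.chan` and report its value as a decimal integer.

24259

[0]=0x87 [1]=0xbd (little-endian) → word 0xbd87
prio:1 @ bit 0 → (0xbd87>>0)&0x1 = 0x1
chan:15 @ bit 1 → (0xbd87>>1)&0x7fff = 0x5ec3  ←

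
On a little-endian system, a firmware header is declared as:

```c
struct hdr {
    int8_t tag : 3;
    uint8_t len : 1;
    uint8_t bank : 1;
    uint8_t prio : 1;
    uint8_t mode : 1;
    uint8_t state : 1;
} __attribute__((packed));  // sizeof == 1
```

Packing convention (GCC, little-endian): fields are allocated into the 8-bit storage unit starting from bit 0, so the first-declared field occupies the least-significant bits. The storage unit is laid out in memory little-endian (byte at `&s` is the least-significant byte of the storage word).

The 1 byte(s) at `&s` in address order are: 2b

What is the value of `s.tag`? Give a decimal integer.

[0]=0x2b (little-endian) → word 0x2b
tag:3 @ bit 0 → (0x2b>>0)&0x7 = 0x3  ←
len:1 @ bit 3 → (0x2b>>3)&0x1 = 0x1
bank:1 @ bit 4 → (0x2b>>4)&0x1 = 0x0
prio:1 @ bit 5 → (0x2b>>5)&0x1 = 0x1
mode:1 @ bit 6 → (0x2b>>6)&0x1 = 0x0
state:1 @ bit 7 → (0x2b>>7)&0x1 = 0x0
tag signed 3b, MSB=0: value = 3

3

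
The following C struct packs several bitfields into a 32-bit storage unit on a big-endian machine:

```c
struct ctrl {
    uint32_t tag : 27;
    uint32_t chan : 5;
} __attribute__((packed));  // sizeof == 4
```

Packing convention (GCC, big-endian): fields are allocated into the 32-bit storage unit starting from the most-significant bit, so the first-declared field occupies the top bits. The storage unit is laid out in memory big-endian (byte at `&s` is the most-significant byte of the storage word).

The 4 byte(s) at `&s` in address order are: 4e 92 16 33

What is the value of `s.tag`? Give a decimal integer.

[0]=0x4e [1]=0x92 [2]=0x16 [3]=0x33 (big-endian) → word 0x4e921633
tag:27 @ bit 5 → (0x4e921633>>5)&0x7ffffff = 0x27490b1  ←
chan:5 @ bit 0 → (0x4e921633>>0)&0x1f = 0x13

41193649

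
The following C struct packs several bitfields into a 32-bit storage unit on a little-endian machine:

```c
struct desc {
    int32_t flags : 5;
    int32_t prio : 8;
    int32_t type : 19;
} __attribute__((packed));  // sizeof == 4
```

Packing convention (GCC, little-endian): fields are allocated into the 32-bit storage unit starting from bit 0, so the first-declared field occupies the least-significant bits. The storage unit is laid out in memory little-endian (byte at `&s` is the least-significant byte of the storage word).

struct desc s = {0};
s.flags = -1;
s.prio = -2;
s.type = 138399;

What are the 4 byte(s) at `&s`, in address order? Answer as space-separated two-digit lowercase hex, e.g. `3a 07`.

[0+:5] flags=-1 & 0x1f = 0x1f; word=0x0000001f
[5+:8] prio=-2 & 0xff = 0xfe; word=0x00001fdf
[13+:19] type=138399 & 0x7ffff = 0x21c9f; word=0x4393ffdf
word = 0x4393ffdf → little-endian bytes:
  [0]=0xdf  [1]=0xff  [2]=0x93  [3]=0x43

df ff 93 43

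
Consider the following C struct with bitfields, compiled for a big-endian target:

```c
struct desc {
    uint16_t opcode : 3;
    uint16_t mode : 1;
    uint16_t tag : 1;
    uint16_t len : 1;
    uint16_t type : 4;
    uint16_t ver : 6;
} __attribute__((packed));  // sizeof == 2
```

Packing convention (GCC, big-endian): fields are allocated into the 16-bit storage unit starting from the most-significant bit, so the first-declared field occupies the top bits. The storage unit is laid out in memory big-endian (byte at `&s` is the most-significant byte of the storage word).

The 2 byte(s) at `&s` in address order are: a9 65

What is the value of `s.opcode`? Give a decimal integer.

5

[0]=0xa9 [1]=0x65 (big-endian) → word 0xa965
opcode:3 @ bit 13 → (0xa965>>13)&0x7 = 0x5  ←
mode:1 @ bit 12 → (0xa965>>12)&0x1 = 0x0
tag:1 @ bit 11 → (0xa965>>11)&0x1 = 0x1
len:1 @ bit 10 → (0xa965>>10)&0x1 = 0x0
type:4 @ bit 6 → (0xa965>>6)&0xf = 0x5
ver:6 @ bit 0 → (0xa965>>0)&0x3f = 0x25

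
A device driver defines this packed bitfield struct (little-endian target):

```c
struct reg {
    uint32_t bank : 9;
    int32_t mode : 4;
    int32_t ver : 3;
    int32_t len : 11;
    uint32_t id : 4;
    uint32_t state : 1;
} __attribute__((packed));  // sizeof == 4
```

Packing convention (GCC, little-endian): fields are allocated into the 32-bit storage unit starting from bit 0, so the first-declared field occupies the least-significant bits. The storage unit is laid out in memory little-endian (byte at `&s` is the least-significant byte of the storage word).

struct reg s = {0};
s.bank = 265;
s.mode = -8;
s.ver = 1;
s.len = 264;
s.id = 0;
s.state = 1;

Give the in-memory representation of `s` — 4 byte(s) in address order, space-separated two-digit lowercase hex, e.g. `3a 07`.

09 31 08 81

bank:9 = 265 → 0x109 << 0 → word 0x00000109
mode:4 = -8 → 0x8 << 9 → word 0x00001109
ver:3 = 1 → 0x1 << 13 → word 0x00003109
len:11 = 264 → 0x108 << 16 → word 0x01083109
id:4 = 0 → 0x0 << 27 → word 0x01083109
state:1 = 1 → 0x1 << 31 → word 0x81083109
word = 0x81083109 → little-endian bytes:
  [0]=0x09  [1]=0x31  [2]=0x08  [3]=0x81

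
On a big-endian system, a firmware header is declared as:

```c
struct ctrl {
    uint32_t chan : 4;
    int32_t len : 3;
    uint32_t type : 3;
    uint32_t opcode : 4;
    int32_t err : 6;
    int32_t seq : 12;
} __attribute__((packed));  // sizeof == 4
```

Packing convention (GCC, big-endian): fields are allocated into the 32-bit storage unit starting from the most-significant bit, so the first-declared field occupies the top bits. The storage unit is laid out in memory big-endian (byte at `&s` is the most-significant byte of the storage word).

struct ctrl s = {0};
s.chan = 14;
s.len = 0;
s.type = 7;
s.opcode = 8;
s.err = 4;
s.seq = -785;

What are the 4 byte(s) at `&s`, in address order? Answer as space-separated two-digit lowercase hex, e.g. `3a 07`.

e1 e0 4c ef

chan:4 = 14 → 0xe << 28 → word 0xe0000000
len:3 = 0 → 0x0 << 25 → word 0xe0000000
type:3 = 7 → 0x7 << 22 → word 0xe1c00000
opcode:4 = 8 → 0x8 << 18 → word 0xe1e00000
err:6 = 4 → 0x4 << 12 → word 0xe1e04000
seq:12 = -785 → 0xcef << 0 → word 0xe1e04cef
word = 0xe1e04cef → big-endian bytes:
  [0]=0xe1  [1]=0xe0  [2]=0x4c  [3]=0xef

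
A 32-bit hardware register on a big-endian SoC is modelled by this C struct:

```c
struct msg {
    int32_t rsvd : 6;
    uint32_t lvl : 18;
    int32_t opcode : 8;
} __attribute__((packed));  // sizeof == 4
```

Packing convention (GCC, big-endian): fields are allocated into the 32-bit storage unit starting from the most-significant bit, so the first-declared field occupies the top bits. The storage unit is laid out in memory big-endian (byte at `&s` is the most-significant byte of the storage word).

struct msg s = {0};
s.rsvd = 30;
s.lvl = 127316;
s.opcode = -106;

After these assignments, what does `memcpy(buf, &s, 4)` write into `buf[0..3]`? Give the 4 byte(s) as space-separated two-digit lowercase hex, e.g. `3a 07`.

rsvd (6b) val=30 bits=0x1e at bit 26: 0x78000000
lvl (18b) val=127316 bits=0x1f154 at bit 8: 0x79f15400
opcode (8b) val=-106 bits=0x96 at bit 0: 0x79f15496
word = 0x79f15496 → big-endian bytes:
  [0]=0x79  [1]=0xf1  [2]=0x54  [3]=0x96

79 f1 54 96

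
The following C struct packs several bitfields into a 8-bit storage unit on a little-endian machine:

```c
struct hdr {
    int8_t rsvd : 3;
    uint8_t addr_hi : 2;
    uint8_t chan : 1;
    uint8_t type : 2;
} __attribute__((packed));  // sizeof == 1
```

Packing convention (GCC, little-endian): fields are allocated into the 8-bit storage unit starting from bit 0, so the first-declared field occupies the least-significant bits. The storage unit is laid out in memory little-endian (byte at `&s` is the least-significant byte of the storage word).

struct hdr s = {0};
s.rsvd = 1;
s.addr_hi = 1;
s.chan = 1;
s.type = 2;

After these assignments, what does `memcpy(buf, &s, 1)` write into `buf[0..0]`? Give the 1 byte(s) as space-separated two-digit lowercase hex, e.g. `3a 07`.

[0+:3] rsvd=1 & 0x7 = 0x1; word=0x01
[3+:2] addr_hi=1 & 0x3 = 0x1; word=0x09
[5+:1] chan=1 & 0x1 = 0x1; word=0x29
[6+:2] type=2 & 0x3 = 0x2; word=0xa9
word = 0xa9 → little-endian bytes:
  [0]=0xa9

a9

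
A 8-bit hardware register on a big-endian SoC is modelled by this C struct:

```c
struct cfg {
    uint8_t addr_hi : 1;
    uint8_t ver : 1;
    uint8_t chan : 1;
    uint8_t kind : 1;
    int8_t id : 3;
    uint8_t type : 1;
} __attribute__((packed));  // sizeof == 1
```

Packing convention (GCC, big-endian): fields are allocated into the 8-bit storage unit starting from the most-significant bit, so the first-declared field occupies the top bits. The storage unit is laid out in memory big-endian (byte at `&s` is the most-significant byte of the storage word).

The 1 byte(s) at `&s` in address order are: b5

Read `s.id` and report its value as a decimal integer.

[0]=0xb5 (big-endian) → word 0xb5
addr_hi:1 @ bit 7 → (0xb5>>7)&0x1 = 0x1
ver:1 @ bit 6 → (0xb5>>6)&0x1 = 0x0
chan:1 @ bit 5 → (0xb5>>5)&0x1 = 0x1
kind:1 @ bit 4 → (0xb5>>4)&0x1 = 0x1
id:3 @ bit 1 → (0xb5>>1)&0x7 = 0x2  ←
type:1 @ bit 0 → (0xb5>>0)&0x1 = 0x1
id signed 3b, MSB=0: value = 2

2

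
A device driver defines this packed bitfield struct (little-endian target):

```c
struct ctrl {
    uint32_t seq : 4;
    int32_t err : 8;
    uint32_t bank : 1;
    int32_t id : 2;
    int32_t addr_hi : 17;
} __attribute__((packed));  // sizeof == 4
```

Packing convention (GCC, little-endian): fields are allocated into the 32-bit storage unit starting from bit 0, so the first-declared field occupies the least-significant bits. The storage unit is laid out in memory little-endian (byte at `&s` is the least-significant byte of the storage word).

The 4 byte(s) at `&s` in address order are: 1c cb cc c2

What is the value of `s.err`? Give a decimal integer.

-79

[0]=0x1c [1]=0xcb [2]=0xcc [3]=0xc2 (little-endian) → word 0xc2cccb1c
seq [0+:4] = (word>>0) & 0xf = 12
err [4+:8] = (word>>4) & 0xff = 177  ←
bank [12+:1] = (word>>12) & 0x1 = 0
id [13+:2] = (word>>13) & 0x3 = 2
addr_hi [15+:17] = (word>>15) & 0x1ffff = 99737
err signed 8b, MSB=1: 177 - 256 = -79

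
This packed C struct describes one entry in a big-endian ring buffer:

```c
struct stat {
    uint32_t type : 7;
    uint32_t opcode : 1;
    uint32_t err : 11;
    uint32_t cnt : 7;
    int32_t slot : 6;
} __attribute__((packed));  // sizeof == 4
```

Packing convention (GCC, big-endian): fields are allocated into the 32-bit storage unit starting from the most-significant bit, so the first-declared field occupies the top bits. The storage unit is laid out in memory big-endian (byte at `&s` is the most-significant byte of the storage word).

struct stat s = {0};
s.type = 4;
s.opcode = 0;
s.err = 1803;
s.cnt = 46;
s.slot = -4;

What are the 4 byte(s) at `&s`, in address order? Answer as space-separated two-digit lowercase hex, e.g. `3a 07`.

08 e1 6b bc

[25+:7] type=4 & 0x7f = 0x4; word=0x08000000
[24+:1] opcode=0 & 0x1 = 0x0; word=0x08000000
[13+:11] err=1803 & 0x7ff = 0x70b; word=0x08e16000
[6+:7] cnt=46 & 0x7f = 0x2e; word=0x08e16b80
[0+:6] slot=-4 & 0x3f = 0x3c; word=0x08e16bbc
word = 0x08e16bbc → big-endian bytes:
  [0]=0x08  [1]=0xe1  [2]=0x6b  [3]=0xbc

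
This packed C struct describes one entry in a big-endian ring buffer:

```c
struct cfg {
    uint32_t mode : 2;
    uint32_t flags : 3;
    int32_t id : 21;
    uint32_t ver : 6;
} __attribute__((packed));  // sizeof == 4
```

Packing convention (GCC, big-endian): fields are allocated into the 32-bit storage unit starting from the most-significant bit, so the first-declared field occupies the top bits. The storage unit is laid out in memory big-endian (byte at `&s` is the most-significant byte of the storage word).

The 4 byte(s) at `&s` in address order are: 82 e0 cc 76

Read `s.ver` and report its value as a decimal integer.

54

[0]=0x82 [1]=0xe0 [2]=0xcc [3]=0x76 (big-endian) → word 0x82e0cc76
mode:2 @ bit 30 → (0x82e0cc76>>30)&0x3 = 0x2
flags:3 @ bit 27 → (0x82e0cc76>>27)&0x7 = 0x0
id:21 @ bit 6 → (0x82e0cc76>>6)&0x1fffff = 0xb8331
ver:6 @ bit 0 → (0x82e0cc76>>0)&0x3f = 0x36  ←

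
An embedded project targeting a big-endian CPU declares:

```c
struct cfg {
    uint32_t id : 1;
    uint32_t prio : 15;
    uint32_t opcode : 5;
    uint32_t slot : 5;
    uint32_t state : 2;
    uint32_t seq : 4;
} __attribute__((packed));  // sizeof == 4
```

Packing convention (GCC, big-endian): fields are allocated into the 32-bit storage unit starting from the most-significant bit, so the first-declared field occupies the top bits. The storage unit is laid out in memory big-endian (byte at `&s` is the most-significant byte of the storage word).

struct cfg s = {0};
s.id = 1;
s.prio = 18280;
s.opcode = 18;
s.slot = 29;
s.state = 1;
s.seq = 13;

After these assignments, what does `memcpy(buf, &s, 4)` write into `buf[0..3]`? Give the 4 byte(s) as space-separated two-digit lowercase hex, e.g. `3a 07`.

c7 68 97 5d

id:1 = 1 → 0x1 << 31 → word 0x80000000
prio:15 = 18280 → 0x4768 << 16 → word 0xc7680000
opcode:5 = 18 → 0x12 << 11 → word 0xc7689000
slot:5 = 29 → 0x1d << 6 → word 0xc7689740
state:2 = 1 → 0x1 << 4 → word 0xc7689750
seq:4 = 13 → 0xd << 0 → word 0xc768975d
word = 0xc768975d → big-endian bytes:
  [0]=0xc7  [1]=0x68  [2]=0x97  [3]=0x5d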